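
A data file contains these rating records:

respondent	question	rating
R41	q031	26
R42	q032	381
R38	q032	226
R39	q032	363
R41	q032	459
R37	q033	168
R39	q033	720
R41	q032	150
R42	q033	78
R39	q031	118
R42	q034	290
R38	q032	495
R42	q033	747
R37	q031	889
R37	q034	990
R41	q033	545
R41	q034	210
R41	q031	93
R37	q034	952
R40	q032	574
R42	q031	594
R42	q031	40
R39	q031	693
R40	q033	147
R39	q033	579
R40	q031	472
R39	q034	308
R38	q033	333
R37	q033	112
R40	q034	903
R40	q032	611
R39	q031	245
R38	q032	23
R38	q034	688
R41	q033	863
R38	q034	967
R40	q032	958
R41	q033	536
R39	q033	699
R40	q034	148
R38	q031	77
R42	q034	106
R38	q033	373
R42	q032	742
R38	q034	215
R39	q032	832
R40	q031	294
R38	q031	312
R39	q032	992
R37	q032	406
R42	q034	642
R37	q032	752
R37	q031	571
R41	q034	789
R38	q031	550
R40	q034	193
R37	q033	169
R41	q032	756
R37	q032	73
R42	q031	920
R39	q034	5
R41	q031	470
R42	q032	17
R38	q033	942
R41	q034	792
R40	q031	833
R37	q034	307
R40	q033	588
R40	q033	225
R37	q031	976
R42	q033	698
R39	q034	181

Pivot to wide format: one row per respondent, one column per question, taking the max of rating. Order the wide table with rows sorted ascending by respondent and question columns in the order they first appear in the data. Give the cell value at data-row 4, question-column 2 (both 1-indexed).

With rows sorted ascending by respondent, row 4 is respondent=R40. question columns in first-appearance order: q031, q032, q033, q034; column 2 is q032.
Long rows with respondent=R40, question=q032: max(574, 611, 958) = 958.

958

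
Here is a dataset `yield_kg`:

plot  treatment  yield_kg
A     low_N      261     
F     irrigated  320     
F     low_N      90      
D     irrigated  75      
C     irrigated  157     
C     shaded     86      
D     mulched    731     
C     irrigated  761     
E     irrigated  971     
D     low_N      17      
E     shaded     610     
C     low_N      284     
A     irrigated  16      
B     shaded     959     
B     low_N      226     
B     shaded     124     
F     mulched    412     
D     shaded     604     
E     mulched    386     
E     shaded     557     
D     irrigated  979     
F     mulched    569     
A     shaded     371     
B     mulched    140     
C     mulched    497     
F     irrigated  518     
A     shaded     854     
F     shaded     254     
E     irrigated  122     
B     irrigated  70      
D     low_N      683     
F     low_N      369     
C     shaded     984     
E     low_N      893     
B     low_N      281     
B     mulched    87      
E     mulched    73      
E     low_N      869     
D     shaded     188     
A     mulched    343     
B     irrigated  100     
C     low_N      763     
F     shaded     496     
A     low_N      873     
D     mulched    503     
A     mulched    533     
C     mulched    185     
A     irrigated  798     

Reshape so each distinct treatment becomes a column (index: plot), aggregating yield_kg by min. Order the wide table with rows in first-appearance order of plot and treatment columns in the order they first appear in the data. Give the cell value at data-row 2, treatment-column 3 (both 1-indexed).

With rows in first-appearance order of plot, row 2 is plot=F. treatment columns in first-appearance order: low_N, irrigated, shaded, mulched; column 3 is shaded.
Long rows with plot=F, treatment=shaded: min(254, 496) = 254.

254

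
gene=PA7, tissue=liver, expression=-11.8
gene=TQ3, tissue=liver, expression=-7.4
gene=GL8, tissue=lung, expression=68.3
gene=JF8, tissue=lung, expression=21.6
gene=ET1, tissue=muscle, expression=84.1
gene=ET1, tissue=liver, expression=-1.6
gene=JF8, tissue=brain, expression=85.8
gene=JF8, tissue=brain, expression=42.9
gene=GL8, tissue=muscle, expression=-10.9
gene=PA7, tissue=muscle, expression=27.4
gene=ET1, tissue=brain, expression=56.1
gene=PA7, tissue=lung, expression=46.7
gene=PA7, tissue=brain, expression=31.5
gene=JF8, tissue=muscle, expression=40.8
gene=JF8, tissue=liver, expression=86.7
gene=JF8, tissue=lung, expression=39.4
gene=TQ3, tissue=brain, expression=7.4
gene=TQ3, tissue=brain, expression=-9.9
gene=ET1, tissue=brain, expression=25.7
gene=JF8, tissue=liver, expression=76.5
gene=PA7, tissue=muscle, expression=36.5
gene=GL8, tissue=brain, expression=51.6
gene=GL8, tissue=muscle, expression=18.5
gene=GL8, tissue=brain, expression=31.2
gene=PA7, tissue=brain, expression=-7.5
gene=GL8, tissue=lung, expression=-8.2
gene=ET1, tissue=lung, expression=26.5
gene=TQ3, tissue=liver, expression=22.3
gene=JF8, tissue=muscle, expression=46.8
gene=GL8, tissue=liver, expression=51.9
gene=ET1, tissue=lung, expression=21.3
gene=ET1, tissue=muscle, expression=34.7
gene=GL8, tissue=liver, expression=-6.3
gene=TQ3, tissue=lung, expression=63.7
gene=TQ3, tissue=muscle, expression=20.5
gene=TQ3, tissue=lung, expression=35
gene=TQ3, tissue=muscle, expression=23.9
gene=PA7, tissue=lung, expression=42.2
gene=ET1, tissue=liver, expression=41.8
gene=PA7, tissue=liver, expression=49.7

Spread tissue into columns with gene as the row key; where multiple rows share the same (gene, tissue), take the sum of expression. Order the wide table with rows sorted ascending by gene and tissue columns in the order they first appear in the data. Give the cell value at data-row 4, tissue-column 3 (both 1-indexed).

With rows sorted ascending by gene, row 4 is gene=PA7. tissue columns in first-appearance order: liver, lung, muscle, brain; column 3 is muscle.
Long rows with gene=PA7, tissue=muscle: 27.4 + 36.5 = 63.9.

63.9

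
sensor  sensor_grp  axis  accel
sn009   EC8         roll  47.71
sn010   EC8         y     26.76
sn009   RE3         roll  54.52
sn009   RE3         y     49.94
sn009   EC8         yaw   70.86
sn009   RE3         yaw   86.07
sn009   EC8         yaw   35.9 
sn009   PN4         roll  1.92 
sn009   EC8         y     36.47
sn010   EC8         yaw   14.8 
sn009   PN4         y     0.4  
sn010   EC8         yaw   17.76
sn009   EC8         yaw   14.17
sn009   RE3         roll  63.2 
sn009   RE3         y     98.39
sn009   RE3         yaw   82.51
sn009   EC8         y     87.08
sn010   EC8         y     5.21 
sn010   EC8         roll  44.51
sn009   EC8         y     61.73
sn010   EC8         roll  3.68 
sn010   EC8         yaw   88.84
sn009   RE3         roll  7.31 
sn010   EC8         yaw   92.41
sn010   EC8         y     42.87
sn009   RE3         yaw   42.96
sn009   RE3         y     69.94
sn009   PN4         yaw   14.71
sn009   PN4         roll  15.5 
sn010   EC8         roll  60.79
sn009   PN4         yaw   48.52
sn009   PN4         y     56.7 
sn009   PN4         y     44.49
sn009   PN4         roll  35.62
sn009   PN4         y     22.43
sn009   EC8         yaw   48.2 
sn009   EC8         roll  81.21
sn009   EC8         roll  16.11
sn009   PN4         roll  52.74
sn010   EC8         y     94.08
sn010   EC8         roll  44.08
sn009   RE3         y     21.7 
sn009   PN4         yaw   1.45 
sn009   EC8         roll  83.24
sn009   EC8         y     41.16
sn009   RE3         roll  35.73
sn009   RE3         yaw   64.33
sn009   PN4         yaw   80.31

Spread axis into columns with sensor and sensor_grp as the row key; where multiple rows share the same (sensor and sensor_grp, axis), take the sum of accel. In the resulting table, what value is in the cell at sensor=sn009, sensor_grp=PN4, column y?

124.02

Rows with sensor=sn009, sensor_grp=PN4 and axis=y: accel values are 0.4, 56.7, 44.49, 22.43.
0.4 + 56.7 + 44.49 + 22.43 = 124.02.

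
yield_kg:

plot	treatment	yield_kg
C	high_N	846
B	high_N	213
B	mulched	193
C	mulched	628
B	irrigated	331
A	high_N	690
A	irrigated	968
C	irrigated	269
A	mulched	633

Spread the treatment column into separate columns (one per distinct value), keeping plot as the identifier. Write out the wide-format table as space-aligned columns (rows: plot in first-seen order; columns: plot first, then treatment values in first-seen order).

plot  high_N  mulched  irrigated
C     846     628      269      
B     213     193      331      
A     690     633      968      

Columns: plot plus the 3 distinct treatment values (high_N, mulched, irrigated).
For example, row C column high_N takes yield_kg=846 from the long row (C, high_N).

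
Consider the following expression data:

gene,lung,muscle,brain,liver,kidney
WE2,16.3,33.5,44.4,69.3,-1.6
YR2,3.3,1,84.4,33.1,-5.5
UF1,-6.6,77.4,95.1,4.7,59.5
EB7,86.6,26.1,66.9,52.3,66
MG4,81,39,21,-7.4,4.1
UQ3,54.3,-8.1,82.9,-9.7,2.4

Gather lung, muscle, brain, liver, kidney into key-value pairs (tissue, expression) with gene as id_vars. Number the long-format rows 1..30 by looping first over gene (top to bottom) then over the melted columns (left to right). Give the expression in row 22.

39

30 rows total (6 × 5). Row 22: index ⌊(22-1)/5⌋ = 4 into gene → MG4; (22-1) mod 5 = 1 into the melted columns → muscle.
So row 22 is (MG4, muscle, 39); expression = 39.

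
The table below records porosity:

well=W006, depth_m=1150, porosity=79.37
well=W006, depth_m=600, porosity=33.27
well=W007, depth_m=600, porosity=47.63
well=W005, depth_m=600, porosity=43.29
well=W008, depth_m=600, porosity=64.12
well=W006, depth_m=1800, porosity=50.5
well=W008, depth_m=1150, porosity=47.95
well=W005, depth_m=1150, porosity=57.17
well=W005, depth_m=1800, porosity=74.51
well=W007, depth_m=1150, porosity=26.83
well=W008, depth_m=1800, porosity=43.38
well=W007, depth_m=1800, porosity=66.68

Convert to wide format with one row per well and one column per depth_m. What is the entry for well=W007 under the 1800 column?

66.68

Wide layout: rows indexed by well, columns are the 3 distinct depth_m values (1150, 600, 1800).
Cell (well=W007, depth_m=1800) draws from the long row where well=W007 and depth_m=1800, which has porosity=66.68.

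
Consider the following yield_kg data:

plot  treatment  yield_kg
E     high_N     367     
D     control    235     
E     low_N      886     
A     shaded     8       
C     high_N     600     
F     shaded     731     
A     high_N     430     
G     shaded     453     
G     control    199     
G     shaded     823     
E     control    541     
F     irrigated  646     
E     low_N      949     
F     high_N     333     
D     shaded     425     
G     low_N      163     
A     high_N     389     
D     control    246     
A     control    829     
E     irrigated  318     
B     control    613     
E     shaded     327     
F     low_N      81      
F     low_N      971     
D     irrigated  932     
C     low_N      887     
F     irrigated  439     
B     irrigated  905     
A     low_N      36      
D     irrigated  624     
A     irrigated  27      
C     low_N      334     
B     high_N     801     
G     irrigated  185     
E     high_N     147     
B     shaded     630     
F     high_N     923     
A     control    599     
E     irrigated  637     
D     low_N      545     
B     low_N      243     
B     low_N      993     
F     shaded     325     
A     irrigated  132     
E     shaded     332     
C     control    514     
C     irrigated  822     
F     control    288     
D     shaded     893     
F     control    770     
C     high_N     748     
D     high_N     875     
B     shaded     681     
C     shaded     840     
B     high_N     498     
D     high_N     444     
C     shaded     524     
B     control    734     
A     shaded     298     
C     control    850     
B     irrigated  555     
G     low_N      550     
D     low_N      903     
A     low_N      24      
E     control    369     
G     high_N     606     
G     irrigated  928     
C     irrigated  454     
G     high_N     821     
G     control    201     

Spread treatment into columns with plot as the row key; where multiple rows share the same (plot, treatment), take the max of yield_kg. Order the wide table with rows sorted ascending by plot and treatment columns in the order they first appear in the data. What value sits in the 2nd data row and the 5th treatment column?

With rows sorted ascending by plot, row 2 is plot=B. treatment columns in first-appearance order: high_N, control, low_N, shaded, irrigated; column 5 is irrigated.
Long rows with plot=B, treatment=irrigated: max(905, 555) = 905.

905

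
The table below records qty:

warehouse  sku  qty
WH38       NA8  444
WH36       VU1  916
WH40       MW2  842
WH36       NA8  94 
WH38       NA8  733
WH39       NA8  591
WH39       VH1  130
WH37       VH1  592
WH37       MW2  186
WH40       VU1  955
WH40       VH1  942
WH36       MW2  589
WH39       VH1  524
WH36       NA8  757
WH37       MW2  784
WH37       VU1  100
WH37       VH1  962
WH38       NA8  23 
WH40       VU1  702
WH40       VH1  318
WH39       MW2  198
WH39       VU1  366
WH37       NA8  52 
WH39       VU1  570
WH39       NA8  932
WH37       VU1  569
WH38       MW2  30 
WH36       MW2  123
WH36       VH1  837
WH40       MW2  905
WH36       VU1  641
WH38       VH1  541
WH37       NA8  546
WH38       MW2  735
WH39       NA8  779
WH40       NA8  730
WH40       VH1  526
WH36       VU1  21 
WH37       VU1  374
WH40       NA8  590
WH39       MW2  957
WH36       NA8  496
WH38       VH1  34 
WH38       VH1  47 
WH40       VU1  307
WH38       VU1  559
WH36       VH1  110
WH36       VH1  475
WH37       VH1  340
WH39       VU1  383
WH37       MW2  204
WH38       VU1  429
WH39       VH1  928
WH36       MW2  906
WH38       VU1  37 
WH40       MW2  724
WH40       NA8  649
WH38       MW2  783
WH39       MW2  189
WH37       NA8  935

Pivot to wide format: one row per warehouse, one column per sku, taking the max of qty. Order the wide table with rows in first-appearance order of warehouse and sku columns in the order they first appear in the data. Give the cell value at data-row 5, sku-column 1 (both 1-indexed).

With rows in first-appearance order of warehouse, row 5 is warehouse=WH37. sku columns in first-appearance order: NA8, VU1, MW2, VH1; column 1 is NA8.
Long rows with warehouse=WH37, sku=NA8: max(52, 546, 935) = 935.

935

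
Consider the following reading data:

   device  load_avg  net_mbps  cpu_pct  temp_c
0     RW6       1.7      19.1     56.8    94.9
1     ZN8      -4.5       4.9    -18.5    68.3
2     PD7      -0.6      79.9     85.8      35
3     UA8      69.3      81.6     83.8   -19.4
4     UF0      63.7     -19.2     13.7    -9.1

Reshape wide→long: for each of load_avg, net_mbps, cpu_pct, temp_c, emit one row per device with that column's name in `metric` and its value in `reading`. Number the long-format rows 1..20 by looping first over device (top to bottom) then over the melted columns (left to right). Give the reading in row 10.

20 rows total (5 × 4). Row 10: index ⌊(10-1)/4⌋ = 2 into device → PD7; (10-1) mod 4 = 1 into the melted columns → net_mbps.
So row 10 is (PD7, net_mbps, 79.9); reading = 79.9.

79.9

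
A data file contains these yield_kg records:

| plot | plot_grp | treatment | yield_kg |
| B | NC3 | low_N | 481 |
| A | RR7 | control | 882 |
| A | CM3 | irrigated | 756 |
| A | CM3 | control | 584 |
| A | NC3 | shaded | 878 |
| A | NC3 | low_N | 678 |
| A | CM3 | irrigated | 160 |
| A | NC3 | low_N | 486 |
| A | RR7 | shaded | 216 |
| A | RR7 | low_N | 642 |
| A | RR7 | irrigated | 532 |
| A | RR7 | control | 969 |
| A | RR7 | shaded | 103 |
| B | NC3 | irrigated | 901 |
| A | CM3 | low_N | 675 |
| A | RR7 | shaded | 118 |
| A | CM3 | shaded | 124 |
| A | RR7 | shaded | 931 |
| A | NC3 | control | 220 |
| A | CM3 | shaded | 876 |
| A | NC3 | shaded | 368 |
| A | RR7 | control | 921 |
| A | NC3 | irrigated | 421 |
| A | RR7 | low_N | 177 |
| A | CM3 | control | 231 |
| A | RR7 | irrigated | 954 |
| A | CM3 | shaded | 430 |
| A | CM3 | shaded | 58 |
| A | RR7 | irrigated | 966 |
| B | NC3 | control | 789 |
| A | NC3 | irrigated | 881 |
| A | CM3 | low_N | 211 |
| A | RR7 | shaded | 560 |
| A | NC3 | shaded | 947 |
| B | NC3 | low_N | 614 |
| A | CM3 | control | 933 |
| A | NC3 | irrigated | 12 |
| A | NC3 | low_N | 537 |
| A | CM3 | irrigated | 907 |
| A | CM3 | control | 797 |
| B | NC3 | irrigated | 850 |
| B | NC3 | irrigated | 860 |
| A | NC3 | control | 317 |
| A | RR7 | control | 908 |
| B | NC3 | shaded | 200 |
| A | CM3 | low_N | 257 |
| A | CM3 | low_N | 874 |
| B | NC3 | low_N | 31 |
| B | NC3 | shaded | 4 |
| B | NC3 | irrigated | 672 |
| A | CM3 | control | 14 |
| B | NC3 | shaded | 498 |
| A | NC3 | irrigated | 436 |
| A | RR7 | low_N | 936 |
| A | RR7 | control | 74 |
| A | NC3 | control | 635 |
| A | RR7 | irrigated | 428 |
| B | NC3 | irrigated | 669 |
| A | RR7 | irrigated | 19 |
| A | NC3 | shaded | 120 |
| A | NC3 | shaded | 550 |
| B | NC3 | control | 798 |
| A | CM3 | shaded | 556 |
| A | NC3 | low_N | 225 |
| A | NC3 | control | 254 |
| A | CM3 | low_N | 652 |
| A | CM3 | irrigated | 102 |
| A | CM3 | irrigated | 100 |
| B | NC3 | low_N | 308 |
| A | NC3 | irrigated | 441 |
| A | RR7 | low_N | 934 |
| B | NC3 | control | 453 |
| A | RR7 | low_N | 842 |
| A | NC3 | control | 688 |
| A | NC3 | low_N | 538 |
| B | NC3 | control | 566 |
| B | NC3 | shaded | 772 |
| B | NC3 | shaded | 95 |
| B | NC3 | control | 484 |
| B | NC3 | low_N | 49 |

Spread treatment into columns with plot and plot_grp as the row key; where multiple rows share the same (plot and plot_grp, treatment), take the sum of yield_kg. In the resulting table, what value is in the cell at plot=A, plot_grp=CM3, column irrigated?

Rows with plot=A, plot_grp=CM3 and treatment=irrigated: yield_kg values are 756, 160, 907, 102, 100.
756 + 160 + 907 + 102 + 100 = 2025.

2025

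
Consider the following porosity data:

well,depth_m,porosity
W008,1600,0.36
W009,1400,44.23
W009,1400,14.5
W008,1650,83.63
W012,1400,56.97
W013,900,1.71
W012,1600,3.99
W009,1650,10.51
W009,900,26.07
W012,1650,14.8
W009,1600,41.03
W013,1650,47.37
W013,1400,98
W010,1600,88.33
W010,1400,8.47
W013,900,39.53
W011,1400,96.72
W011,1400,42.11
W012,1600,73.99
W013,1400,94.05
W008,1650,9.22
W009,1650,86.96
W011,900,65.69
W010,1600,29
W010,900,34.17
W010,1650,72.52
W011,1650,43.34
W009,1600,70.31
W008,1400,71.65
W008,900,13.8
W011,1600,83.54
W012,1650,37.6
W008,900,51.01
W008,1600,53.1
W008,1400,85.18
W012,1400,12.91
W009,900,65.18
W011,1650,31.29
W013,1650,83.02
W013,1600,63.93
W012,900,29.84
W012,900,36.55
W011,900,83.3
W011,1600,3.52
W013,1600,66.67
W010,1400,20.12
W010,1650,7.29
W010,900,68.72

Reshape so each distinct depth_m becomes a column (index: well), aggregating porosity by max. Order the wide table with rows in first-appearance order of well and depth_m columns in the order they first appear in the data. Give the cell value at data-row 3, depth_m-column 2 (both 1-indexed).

With rows in first-appearance order of well, row 3 is well=W012. depth_m columns in first-appearance order: 1600, 1400, 1650, 900; column 2 is 1400.
Long rows with well=W012, depth_m=1400: max(56.97, 12.91) = 56.97.

56.97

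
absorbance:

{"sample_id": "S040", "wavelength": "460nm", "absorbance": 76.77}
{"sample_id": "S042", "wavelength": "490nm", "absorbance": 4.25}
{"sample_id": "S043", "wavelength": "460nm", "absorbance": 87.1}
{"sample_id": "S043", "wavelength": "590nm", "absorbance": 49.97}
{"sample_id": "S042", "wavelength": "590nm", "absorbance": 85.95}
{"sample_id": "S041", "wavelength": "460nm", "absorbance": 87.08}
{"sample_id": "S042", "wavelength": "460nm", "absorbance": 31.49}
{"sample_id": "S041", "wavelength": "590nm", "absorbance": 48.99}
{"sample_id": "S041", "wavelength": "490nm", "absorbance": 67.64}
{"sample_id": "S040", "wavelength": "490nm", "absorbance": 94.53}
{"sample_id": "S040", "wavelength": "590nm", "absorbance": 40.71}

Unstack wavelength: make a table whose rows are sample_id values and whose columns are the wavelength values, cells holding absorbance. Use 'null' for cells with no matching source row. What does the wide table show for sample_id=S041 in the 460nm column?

The long row with sample_id=S041, wavelength=460nm has absorbance=87.08.

87.08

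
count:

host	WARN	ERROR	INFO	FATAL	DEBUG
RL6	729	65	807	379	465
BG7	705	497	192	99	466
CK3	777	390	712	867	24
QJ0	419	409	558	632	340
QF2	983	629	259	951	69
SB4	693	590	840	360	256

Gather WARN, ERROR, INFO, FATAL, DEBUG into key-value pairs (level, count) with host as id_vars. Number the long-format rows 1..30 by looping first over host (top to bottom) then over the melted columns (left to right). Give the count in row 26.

693

30 rows total (6 × 5). Row 26: index ⌊(26-1)/5⌋ = 5 into host → SB4; (26-1) mod 5 = 0 into the melted columns → WARN.
So row 26 is (SB4, WARN, 693); count = 693.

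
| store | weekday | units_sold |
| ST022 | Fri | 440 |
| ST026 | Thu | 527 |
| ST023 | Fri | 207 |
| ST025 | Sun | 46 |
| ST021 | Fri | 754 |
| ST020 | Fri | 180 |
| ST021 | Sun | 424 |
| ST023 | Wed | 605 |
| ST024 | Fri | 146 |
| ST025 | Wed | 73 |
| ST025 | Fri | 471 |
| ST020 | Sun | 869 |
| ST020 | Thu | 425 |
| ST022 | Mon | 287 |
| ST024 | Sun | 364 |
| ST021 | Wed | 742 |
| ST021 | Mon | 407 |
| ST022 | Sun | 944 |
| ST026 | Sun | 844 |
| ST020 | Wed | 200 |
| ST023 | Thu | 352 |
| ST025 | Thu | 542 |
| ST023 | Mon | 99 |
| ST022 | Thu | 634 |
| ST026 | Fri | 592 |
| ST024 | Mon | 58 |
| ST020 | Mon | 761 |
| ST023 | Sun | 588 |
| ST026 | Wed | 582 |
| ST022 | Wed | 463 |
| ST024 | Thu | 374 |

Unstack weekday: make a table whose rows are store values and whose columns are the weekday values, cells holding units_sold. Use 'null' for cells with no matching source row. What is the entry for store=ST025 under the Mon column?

No long-format row has store=ST025 and weekday=Mon, so the cell is null.

null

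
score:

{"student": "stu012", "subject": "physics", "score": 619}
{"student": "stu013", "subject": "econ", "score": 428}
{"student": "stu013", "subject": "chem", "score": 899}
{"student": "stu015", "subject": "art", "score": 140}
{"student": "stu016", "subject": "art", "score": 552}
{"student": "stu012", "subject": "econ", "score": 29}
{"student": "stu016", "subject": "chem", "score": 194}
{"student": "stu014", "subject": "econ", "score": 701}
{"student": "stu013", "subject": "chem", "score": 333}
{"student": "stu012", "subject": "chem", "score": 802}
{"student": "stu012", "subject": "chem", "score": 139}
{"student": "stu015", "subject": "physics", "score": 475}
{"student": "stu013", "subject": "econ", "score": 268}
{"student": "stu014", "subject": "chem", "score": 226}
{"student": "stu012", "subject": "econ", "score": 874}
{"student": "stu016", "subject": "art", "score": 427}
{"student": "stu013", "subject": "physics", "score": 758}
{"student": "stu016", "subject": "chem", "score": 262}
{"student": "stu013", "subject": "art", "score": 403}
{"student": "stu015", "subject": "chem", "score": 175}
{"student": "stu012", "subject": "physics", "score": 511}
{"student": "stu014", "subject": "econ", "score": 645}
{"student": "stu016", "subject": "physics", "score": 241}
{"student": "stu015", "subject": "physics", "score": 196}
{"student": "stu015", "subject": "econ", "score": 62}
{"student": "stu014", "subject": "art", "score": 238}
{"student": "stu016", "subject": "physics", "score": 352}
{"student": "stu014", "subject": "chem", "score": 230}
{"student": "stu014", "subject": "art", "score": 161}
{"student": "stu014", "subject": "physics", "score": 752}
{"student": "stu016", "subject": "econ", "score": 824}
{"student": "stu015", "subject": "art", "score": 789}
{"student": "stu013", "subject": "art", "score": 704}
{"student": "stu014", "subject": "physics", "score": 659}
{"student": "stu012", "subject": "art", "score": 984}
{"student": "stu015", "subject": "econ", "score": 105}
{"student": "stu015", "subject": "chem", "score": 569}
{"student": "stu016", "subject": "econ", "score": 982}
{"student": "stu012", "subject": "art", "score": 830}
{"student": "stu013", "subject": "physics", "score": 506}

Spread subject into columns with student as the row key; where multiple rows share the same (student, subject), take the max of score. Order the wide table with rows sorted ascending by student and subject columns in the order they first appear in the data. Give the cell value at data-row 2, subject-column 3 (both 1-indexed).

899

With rows sorted ascending by student, row 2 is student=stu013. subject columns in first-appearance order: physics, econ, chem, art; column 3 is chem.
Long rows with student=stu013, subject=chem: max(899, 333) = 899.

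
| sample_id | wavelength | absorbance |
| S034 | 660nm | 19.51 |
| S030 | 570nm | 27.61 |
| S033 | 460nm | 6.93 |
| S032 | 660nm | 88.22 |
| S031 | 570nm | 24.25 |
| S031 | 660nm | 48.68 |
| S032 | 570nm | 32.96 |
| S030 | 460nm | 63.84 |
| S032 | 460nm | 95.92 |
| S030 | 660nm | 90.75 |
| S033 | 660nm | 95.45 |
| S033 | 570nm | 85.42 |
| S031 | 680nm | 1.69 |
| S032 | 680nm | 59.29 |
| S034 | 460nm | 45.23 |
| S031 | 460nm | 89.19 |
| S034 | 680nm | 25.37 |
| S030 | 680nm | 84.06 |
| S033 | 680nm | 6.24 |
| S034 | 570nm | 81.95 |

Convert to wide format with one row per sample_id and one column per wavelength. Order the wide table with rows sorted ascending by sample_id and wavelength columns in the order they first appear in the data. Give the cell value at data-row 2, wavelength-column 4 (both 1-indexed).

1.69

With rows sorted ascending by sample_id, row 2 is sample_id=S031. wavelength columns in first-appearance order: 660nm, 570nm, 460nm, 680nm; column 4 is 680nm.
Long rows with sample_id=S031, wavelength=680nm: absorbance = 1.69.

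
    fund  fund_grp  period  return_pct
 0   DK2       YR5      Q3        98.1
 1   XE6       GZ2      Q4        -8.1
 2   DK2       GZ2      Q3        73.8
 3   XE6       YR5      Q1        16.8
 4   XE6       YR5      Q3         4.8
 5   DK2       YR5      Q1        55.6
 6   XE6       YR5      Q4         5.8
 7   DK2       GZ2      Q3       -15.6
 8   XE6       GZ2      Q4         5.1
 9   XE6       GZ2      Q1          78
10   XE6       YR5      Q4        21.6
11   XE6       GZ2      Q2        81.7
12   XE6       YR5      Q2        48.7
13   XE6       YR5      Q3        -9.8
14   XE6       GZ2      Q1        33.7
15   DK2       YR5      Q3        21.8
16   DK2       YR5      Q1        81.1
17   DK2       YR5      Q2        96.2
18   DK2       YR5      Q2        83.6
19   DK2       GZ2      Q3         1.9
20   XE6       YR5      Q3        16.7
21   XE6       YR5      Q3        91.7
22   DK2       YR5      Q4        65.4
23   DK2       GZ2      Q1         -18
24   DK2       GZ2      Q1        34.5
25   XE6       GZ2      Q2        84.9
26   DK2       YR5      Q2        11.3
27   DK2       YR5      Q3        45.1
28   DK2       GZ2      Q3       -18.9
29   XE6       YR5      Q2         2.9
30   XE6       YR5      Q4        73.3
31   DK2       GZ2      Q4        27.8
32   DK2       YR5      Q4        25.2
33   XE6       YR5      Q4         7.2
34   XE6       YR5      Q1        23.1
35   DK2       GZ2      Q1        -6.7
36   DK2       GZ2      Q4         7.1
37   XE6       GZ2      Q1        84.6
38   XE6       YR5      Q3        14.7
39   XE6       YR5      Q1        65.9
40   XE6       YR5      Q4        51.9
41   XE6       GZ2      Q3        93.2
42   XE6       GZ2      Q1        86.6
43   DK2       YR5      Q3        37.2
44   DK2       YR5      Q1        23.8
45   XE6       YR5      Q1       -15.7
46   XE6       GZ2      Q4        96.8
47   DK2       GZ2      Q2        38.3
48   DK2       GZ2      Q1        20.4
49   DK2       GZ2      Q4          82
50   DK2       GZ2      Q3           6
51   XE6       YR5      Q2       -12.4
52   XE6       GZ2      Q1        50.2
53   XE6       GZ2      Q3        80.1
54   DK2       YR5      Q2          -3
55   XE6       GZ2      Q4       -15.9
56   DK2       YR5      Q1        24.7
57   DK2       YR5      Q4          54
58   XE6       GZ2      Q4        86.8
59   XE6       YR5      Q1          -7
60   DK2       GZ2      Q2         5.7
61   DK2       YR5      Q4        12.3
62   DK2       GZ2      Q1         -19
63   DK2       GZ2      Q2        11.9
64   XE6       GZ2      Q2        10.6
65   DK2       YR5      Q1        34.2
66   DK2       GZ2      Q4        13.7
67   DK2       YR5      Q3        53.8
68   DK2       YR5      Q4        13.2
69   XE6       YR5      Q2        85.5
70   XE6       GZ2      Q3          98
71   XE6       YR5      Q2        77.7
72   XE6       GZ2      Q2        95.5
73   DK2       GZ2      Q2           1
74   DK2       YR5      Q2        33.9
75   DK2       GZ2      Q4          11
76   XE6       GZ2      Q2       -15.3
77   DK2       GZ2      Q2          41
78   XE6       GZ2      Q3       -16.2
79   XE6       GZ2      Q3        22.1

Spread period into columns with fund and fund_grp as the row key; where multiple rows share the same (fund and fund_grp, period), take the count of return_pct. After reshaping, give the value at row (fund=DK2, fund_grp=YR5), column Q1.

Rows with fund=DK2, fund_grp=YR5 and period=Q1: return_pct values are 55.6, 81.1, 23.8, 24.7, 34.2.
5 rows match — count = 5.

5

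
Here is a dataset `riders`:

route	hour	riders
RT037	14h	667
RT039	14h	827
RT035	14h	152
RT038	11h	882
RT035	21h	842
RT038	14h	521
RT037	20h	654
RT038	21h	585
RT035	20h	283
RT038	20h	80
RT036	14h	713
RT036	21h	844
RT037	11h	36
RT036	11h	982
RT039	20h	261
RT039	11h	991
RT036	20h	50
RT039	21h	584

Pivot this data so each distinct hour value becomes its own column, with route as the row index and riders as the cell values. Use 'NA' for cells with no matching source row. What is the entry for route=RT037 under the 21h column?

No long-format row has route=RT037 and hour=21h, so the cell is NA.

NA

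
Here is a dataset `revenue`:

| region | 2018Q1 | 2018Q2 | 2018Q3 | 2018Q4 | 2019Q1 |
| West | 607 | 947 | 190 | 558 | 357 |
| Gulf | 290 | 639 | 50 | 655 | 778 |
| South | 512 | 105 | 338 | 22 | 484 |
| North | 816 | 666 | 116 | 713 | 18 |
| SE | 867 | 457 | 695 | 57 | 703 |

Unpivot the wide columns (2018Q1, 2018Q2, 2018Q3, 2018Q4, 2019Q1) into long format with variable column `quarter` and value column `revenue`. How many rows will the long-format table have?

5 region values × 5 melted columns = 25 rows.

25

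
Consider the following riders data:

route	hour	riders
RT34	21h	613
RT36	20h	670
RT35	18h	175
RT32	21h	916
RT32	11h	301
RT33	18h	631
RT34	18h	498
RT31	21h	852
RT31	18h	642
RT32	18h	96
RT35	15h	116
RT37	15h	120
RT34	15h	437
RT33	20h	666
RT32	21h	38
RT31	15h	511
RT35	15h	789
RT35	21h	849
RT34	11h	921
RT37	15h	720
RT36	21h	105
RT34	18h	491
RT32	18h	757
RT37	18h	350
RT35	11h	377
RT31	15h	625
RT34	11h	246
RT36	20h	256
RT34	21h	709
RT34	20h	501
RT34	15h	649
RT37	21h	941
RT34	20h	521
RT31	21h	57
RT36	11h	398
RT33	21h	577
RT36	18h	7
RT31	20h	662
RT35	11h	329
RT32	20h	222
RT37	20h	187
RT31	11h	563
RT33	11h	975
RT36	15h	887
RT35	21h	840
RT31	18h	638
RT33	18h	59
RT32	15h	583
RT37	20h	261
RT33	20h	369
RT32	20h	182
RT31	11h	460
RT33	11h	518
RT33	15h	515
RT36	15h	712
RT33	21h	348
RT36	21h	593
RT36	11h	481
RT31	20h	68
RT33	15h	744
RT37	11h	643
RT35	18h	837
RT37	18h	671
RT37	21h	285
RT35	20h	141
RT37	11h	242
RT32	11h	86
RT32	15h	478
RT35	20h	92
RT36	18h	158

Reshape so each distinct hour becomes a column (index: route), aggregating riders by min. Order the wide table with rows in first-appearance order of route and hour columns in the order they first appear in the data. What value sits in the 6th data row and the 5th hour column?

With rows in first-appearance order of route, row 6 is route=RT31. hour columns in first-appearance order: 21h, 20h, 18h, 11h, 15h; column 5 is 15h.
Long rows with route=RT31, hour=15h: min(511, 625) = 511.

511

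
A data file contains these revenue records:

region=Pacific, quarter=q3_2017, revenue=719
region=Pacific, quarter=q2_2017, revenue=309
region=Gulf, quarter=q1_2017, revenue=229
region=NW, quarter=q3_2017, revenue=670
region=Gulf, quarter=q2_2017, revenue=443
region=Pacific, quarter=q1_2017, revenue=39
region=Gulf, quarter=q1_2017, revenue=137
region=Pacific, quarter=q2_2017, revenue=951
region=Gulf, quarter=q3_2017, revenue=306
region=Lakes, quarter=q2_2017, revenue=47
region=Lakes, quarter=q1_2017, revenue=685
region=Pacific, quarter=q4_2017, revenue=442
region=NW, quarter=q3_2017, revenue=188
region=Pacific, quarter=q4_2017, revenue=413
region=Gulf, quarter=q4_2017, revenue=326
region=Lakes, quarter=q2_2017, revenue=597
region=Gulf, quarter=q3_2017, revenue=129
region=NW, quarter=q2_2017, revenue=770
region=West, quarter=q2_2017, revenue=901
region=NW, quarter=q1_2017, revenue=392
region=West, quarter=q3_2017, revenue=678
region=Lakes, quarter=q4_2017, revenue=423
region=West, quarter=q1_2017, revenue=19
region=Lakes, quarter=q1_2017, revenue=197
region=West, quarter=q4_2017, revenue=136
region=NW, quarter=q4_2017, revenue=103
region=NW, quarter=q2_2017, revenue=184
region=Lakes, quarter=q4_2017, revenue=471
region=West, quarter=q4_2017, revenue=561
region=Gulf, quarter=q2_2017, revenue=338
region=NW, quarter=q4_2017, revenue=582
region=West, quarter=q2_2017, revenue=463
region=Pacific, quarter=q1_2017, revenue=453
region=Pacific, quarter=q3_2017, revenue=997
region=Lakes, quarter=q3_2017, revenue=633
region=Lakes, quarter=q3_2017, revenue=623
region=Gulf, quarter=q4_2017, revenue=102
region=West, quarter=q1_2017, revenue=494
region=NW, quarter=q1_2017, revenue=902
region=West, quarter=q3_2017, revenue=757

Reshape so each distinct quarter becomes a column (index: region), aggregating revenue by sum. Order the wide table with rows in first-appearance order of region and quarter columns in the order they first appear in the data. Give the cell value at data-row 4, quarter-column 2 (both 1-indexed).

With rows in first-appearance order of region, row 4 is region=Lakes. quarter columns in first-appearance order: q3_2017, q2_2017, q1_2017, q4_2017; column 2 is q2_2017.
Long rows with region=Lakes, quarter=q2_2017: 47 + 597 = 644.

644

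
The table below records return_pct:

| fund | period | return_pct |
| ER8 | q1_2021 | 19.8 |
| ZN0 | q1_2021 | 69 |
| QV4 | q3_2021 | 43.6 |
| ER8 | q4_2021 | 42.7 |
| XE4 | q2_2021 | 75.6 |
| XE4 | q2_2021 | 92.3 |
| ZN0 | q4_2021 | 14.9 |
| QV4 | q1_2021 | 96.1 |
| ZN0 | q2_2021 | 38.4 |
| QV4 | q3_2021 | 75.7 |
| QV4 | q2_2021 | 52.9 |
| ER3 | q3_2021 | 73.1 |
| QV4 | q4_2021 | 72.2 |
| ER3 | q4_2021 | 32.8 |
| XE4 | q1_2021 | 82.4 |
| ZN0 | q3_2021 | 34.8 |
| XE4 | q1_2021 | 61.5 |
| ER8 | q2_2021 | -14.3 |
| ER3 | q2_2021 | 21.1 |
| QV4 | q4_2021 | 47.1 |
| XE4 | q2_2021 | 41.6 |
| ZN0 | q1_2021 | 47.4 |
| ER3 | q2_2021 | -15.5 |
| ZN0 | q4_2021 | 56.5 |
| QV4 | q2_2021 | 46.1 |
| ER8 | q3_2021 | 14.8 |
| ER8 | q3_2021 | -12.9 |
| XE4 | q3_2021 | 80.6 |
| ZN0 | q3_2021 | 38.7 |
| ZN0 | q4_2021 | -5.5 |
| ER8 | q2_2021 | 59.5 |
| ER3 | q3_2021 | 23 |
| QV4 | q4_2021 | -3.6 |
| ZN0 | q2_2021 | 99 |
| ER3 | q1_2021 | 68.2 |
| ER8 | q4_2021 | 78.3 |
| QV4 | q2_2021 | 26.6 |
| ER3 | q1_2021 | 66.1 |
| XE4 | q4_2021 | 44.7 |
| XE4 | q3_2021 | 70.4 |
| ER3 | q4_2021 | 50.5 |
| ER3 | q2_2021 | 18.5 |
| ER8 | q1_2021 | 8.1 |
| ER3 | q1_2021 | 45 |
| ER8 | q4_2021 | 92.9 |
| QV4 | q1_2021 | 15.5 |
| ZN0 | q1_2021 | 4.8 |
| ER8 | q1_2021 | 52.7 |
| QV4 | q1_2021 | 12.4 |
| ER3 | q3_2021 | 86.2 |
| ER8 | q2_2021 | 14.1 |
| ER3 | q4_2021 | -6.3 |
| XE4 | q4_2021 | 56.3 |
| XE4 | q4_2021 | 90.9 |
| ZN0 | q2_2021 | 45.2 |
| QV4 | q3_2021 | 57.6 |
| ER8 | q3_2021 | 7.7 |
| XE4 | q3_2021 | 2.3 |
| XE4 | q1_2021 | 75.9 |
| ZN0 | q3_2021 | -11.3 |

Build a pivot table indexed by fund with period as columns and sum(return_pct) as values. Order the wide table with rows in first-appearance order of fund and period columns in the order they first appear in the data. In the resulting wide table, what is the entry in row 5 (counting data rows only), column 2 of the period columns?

With rows in first-appearance order of fund, row 5 is fund=ER3. period columns in first-appearance order: q1_2021, q3_2021, q4_2021, q2_2021; column 2 is q3_2021.
Long rows with fund=ER3, period=q3_2021: 73.1 + 23 + 86.2 = 182.3.

182.3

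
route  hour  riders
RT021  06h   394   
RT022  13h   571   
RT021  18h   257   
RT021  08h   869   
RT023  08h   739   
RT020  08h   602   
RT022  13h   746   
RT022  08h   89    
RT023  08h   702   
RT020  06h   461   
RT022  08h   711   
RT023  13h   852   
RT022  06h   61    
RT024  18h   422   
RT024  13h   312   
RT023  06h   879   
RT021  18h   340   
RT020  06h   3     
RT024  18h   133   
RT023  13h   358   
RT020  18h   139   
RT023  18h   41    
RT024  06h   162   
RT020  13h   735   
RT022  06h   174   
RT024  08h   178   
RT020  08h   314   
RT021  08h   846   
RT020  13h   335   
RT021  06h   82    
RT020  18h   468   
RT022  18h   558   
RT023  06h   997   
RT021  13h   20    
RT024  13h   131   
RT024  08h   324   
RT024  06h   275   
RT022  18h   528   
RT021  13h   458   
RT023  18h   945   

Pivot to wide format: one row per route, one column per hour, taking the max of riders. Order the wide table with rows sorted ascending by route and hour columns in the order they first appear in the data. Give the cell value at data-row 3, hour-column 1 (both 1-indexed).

With rows sorted ascending by route, row 3 is route=RT022. hour columns in first-appearance order: 06h, 13h, 18h, 08h; column 1 is 06h.
Long rows with route=RT022, hour=06h: max(61, 174) = 174.

174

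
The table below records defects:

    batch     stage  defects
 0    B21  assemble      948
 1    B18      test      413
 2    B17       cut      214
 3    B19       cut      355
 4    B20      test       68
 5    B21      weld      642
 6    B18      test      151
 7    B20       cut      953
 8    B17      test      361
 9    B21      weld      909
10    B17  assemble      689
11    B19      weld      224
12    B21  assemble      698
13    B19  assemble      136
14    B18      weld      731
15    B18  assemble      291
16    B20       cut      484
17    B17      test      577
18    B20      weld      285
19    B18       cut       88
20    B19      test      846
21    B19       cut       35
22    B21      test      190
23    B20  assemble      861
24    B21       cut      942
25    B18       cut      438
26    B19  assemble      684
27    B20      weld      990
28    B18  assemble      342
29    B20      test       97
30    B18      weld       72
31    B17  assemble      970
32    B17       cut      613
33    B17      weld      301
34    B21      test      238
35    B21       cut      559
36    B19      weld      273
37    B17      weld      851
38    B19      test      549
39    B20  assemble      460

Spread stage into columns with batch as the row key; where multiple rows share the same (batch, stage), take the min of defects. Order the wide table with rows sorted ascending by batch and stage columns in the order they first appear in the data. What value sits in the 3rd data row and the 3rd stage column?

With rows sorted ascending by batch, row 3 is batch=B19. stage columns in first-appearance order: assemble, test, cut, weld; column 3 is cut.
Long rows with batch=B19, stage=cut: min(355, 35) = 35.

35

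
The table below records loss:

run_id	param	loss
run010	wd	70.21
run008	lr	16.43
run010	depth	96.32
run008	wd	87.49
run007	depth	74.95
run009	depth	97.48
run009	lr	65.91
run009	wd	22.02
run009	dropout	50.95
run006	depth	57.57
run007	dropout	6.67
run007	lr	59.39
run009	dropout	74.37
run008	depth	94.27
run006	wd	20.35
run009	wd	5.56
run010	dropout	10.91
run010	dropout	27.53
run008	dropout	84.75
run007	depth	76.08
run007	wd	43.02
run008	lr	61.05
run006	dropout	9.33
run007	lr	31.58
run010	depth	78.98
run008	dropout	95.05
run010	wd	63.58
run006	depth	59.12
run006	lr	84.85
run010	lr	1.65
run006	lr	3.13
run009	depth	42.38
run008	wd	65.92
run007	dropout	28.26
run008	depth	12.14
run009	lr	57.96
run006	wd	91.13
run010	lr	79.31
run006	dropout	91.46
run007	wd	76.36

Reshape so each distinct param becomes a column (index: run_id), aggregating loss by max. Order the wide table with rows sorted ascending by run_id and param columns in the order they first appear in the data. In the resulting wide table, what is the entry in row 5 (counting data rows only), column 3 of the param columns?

With rows sorted ascending by run_id, row 5 is run_id=run010. param columns in first-appearance order: wd, lr, depth, dropout; column 3 is depth.
Long rows with run_id=run010, param=depth: max(96.32, 78.98) = 96.32.

96.32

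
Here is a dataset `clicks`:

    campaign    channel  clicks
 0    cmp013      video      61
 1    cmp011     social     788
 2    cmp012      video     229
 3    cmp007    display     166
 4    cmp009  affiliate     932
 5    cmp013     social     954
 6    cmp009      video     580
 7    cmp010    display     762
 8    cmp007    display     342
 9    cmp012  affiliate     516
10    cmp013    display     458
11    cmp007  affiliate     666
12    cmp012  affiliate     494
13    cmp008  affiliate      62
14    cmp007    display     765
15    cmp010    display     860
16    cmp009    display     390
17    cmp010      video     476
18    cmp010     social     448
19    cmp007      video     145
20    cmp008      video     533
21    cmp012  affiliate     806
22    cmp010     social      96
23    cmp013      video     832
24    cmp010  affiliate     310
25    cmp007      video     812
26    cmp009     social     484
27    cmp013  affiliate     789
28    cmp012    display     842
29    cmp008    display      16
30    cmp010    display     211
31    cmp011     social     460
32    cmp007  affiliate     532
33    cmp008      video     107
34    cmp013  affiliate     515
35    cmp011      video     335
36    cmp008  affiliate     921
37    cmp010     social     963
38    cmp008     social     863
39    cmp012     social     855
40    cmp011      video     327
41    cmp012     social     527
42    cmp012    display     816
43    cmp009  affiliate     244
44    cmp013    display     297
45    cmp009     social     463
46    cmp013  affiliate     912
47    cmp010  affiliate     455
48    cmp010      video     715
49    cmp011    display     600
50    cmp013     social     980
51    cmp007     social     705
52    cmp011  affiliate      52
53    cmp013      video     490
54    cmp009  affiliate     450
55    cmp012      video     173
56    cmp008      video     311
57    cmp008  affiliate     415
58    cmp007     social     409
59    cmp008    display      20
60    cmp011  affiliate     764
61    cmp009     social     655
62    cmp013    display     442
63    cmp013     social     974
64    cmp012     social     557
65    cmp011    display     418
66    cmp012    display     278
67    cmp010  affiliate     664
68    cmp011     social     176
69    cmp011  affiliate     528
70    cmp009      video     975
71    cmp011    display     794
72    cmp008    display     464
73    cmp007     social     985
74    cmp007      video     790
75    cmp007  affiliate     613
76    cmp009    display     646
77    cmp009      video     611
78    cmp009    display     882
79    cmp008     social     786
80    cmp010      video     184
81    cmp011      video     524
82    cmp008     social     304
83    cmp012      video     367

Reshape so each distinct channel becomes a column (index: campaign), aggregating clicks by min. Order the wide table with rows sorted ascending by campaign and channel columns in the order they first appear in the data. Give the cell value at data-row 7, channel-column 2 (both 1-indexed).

With rows sorted ascending by campaign, row 7 is campaign=cmp013. channel columns in first-appearance order: video, social, display, affiliate; column 2 is social.
Long rows with campaign=cmp013, channel=social: min(954, 980, 974) = 954.

954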